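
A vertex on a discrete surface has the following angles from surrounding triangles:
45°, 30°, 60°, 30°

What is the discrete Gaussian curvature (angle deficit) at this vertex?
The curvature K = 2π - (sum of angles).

Sum of angles = 165°. K = 360° - 165° = 195°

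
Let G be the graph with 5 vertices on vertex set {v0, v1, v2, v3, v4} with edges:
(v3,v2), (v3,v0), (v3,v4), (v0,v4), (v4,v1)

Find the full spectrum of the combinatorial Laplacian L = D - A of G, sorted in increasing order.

Degrees: deg(v0) = 2, deg(v1) = 1, deg(v2) = 1, deg(v3) = 3, deg(v4) = 3.
L = D − A with rows/columns ordered (v0, v1, v2, v3, v4):
  [ 2,  0,  0, -1, -1]
  [ 0,  1,  0,  0, -1]
  [ 0,  0,  1, -1,  0]
  [-1,  0, -1,  3, -1]
  [-1, -1,  0, -1,  3]
Characteristic polynomial: det(λI − L) = λ(λ² − 5λ + 3)(λ² − 5λ + 5).
Roots: λ = 0; (λ² − 5λ + 3) = 0 ⇒ λ = (5 ± √13)/2 ≈ 0.6972, 4.3028; (λ² − 5λ + 5) = 0 ⇒ λ = (5 ± √5)/2 ≈ 1.382, 3.618.
(Check: the roots sum (with multiplicity) to 10, matching trace L = Σdeg = 2·5 = 10.)
Laplacian eigenvalues (increasing order): [0.0, 0.6972, 1.382, 3.618, 4.3028]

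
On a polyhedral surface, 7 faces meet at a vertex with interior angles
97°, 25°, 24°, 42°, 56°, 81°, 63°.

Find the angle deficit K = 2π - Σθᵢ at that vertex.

Sum of angles = 388°. K = 360° - 388° = -28° = -7π/45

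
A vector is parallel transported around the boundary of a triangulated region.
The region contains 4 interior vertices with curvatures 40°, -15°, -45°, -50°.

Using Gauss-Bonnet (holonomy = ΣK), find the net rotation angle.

Holonomy = total enclosed curvature = 40° + (-15°) + (-45°) + (-50°) = -70°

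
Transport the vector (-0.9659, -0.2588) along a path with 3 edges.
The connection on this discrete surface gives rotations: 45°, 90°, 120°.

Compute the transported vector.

Total rotation: 45° + 90° + 120° = 255° ≡ -105° (mod 360°). Final vector: (0, 1)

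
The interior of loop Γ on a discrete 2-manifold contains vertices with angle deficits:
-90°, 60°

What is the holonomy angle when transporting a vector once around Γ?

Holonomy = total enclosed curvature = (-90°) + 60° = -30°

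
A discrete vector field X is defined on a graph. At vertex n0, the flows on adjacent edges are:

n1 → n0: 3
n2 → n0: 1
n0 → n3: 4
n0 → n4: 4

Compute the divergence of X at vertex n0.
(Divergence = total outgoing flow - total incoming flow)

Divergence = sum of outgoing flows = (-3) + (-1) + 4 + 4 = 4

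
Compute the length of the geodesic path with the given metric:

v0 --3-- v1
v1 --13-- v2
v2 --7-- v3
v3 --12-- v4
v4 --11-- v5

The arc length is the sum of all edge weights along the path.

Arc length = 3 + 13 + 7 + 12 + 11 = 46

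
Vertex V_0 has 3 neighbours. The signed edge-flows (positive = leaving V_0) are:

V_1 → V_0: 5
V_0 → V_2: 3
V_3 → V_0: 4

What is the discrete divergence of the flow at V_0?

Divergence = sum of outgoing flows = (-5) + 3 + (-4) = -6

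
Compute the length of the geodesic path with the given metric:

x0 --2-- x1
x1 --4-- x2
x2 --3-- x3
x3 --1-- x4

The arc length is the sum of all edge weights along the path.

Arc length = 2 + 4 + 3 + 1 = 10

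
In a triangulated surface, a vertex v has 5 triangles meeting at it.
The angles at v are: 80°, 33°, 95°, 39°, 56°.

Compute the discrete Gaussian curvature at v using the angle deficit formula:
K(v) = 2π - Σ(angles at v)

Sum of angles = 303°. K = 360° - 303° = 57° = 19π/60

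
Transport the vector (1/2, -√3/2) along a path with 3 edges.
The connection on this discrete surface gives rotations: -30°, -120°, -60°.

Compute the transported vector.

Total rotation: (-30°) + (-120°) + (-60°) = -210° ≡ 150° (mod 360°). Final vector: (0, 1)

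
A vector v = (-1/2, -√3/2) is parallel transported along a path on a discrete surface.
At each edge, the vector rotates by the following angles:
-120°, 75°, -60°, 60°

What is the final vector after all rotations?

Total rotation: (-120°) + 75° + (-60°) + 60° = -45°. Final vector: (-0.9659, -0.2588)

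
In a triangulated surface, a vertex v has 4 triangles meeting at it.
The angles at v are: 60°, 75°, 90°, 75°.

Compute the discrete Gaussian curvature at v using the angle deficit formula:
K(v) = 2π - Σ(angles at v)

Sum of angles = 300°. K = 360° - 300° = 60°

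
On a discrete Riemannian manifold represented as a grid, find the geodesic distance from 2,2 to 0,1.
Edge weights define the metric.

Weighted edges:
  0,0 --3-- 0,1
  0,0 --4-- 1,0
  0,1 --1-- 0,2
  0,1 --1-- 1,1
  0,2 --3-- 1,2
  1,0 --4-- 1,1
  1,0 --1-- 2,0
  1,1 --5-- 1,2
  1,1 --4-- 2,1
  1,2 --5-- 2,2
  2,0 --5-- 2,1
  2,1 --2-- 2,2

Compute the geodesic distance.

Shortest path: 2,2 → 2,1 → 1,1 → 0,1, total weight = 7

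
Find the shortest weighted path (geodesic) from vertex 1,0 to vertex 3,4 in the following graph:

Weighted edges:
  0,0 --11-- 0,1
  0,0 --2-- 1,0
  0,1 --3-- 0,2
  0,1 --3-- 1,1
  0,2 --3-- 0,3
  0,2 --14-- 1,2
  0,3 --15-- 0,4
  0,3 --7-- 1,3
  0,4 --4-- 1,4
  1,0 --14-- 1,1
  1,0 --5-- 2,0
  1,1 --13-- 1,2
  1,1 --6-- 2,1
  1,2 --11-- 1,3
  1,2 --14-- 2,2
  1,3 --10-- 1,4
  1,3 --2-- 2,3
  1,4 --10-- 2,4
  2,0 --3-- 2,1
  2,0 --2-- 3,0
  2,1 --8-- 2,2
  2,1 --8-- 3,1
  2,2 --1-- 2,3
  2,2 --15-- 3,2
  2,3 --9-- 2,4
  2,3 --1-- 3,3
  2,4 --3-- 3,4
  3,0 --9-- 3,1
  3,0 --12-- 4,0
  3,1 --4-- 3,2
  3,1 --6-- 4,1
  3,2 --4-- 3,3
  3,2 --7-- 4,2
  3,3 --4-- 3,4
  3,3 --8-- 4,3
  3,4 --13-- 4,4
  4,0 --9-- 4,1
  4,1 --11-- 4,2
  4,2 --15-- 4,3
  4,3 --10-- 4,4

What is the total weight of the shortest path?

Shortest path: 1,0 → 2,0 → 2,1 → 2,2 → 2,3 → 3,3 → 3,4, total weight = 22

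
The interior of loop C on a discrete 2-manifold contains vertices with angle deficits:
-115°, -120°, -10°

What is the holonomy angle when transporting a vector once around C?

Holonomy = total enclosed curvature = (-115°) + (-120°) + (-10°) = -245°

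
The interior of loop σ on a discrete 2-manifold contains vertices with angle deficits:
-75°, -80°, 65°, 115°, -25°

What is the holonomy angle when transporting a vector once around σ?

Holonomy = total enclosed curvature = (-75°) + (-80°) + 65° + 115° + (-25°) = 0°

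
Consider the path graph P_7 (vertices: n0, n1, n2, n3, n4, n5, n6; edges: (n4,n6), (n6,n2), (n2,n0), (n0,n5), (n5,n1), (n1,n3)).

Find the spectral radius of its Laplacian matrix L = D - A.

The path graph P_n has Laplacian eigenvalues λ_k = 2 − 2cos(kπ/n), k = 0, 1, …, n−1. Here n = 7:
k=0: 2 − 2cos(0) = 0.0; k=1: 2 − 2cos(π/7) = 0.1981; k=2: 2 − 2cos(2π/7) = 0.753; k=3: 2 − 2cos(3π/7) = 1.555; k=4: 2 − 2cos(4π/7) = 2.445; k=5: 2 − 2cos(5π/7) = 3.247; k=6: 2 − 2cos(6π/7) = 3.8019.
Laplacian eigenvalues: [0.0, 0.1981, 0.753, 1.555, 2.445, 3.247, 3.8019]. Largest eigenvalue (spectral radius) = 3.8019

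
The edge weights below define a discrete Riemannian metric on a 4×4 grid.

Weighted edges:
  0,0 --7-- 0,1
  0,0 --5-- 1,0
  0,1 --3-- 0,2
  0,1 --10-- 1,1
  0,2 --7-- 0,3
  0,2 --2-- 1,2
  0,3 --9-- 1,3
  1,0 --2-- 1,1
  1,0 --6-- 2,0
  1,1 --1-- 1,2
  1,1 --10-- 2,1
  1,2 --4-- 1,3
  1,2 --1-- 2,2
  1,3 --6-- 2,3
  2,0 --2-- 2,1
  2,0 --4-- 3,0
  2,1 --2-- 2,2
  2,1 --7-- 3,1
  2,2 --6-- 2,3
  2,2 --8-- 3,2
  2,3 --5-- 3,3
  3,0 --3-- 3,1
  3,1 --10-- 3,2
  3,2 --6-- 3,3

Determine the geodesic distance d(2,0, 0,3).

Shortest path: 2,0 → 2,1 → 2,2 → 1,2 → 0,2 → 0,3, total weight = 14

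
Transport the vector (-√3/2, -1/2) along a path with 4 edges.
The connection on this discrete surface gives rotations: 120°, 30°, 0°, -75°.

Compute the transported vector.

Total rotation: 120° + 30° + 0° + (-75°) = 75°. Final vector: (0.2588, -0.9659)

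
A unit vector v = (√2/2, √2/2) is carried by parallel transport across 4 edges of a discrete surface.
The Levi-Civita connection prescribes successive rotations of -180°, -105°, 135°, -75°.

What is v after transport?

Total rotation: (-180°) + (-105°) + 135° + (-75°) = -225° ≡ 135° (mod 360°). Final vector: (-1, 0)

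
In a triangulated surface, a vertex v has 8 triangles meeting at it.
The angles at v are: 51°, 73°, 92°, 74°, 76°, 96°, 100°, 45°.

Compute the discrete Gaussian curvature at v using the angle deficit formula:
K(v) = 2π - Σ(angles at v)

Sum of angles = 607°. K = 360° - 607° = -247° = -247π/180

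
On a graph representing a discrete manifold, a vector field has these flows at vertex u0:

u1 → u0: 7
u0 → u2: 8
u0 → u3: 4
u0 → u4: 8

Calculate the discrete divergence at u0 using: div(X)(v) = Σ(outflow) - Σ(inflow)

Divergence = sum of outgoing flows = (-7) + 8 + 4 + 8 = 13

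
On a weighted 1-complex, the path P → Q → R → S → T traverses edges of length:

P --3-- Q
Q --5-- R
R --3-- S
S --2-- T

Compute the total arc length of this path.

Arc length = 3 + 5 + 3 + 2 = 13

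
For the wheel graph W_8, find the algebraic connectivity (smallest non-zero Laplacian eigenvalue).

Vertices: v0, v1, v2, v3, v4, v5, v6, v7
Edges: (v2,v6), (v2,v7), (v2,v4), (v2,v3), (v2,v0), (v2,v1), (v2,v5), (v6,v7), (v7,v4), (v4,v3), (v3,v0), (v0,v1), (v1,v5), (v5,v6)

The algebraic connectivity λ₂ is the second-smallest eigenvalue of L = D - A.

The wheel W_8 is the join K_1 ∨ C_7 (a hub joined to every vertex of a cycle of length 7). For a join G ∨ H (G on p vertices, H on q vertices) the Laplacian spectrum is 0, p+q, the eigenvalues of L(G) other than one 0 each shifted by +q, and the eigenvalues of L(H) other than one 0 each shifted by +p. With G = K_1 (p = 1, nothing left after dropping its 0) and H = C_7 (q = 7, eigenvalues 2 − 2cos(2πk/7), k = 0, …, 6; drop k = 0), the spectrum of W_8 is 0, 8, and 1 + (2 − 2cos(2πk/7)) = 3 − 2cos(2πk/7) for k = 1, …, 6:
k=1: 3 − 2cos(2π/7) = 1.753; k=2: 3 − 2cos(4π/7) = 3.445; k=3: 3 − 2cos(6π/7) = 4.8019; k=4: 3 − 2cos(8π/7) = 4.8019; k=5: 3 − 2cos(10π/7) = 3.445; k=6: 3 − 2cos(12π/7) = 1.753.
Laplacian eigenvalues: [0.0, 1.753, 1.753, 3.445, 3.445, 4.8019, 4.8019, 8.0]. Algebraic connectivity (smallest non-zero eigenvalue) = 1.753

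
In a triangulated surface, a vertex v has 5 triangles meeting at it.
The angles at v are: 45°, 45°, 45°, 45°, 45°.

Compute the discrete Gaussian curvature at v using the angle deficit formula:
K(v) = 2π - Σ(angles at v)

Sum of angles = 225°. K = 360° - 225° = 135° = 3π/4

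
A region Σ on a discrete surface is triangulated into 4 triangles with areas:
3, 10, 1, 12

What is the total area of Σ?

3 + 10 + 1 + 12 = 26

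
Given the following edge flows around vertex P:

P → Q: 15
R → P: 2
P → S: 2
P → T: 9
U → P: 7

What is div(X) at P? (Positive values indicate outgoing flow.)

Divergence = sum of outgoing flows = 15 + (-2) + 2 + 9 + (-7) = 17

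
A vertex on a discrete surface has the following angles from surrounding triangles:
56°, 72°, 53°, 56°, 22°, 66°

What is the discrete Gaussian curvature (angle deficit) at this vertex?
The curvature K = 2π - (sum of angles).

Sum of angles = 325°. K = 360° - 325° = 35° = 7π/36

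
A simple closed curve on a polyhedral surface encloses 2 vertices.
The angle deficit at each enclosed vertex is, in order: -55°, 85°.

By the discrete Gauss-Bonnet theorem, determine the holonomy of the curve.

Holonomy = total enclosed curvature = (-55°) + 85° = 30°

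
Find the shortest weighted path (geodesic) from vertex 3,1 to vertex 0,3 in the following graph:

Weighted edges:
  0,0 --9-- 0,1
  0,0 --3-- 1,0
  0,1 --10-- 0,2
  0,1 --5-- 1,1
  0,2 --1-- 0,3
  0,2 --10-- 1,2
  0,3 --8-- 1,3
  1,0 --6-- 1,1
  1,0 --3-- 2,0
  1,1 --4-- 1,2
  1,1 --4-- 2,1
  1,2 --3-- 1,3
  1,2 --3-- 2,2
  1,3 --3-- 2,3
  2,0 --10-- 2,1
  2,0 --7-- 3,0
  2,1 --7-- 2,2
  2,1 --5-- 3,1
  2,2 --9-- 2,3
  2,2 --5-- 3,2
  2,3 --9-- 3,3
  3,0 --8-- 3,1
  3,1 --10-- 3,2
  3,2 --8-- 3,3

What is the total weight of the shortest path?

Shortest path: 3,1 → 2,1 → 1,1 → 1,2 → 1,3 → 0,3, total weight = 24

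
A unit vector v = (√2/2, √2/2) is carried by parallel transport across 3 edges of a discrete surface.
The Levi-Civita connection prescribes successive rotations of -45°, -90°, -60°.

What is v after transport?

Total rotation: (-45°) + (-90°) + (-60°) = -195° ≡ 165° (mod 360°). Final vector: (-0.8660, -0.5000)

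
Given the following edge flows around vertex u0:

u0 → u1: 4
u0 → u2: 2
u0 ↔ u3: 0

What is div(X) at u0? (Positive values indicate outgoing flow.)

Divergence = sum of outgoing flows = 4 + 2 + 0 = 6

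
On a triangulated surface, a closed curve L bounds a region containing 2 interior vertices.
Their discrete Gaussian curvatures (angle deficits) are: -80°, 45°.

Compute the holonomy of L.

Holonomy = total enclosed curvature = (-80°) + 45° = -35°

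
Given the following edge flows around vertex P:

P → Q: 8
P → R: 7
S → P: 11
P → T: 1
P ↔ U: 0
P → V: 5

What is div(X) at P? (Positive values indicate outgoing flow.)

Divergence = sum of outgoing flows = 8 + 7 + (-11) + 1 + 0 + 5 = 10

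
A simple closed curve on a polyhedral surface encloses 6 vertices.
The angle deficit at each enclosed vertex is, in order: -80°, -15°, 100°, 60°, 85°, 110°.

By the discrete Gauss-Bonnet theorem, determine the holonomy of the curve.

Holonomy = total enclosed curvature = (-80°) + (-15°) + 100° + 60° + 85° + 110° = 260°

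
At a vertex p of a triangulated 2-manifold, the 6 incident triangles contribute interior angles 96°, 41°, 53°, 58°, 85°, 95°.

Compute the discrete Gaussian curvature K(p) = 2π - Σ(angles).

Sum of angles = 428°. K = 360° - 428° = -68° = -17π/45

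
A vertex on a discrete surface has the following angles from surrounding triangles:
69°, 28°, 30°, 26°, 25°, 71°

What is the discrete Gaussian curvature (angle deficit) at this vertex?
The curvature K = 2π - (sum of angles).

Sum of angles = 249°. K = 360° - 249° = 111° = 37π/60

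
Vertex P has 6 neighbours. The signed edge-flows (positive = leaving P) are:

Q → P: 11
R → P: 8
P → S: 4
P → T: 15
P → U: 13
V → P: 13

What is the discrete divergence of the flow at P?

Divergence = sum of outgoing flows = (-11) + (-8) + 4 + 15 + 13 + (-13) = 0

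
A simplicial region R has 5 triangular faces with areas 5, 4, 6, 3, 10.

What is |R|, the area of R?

5 + 4 + 6 + 3 + 10 = 28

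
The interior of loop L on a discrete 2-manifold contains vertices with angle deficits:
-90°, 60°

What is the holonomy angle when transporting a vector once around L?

Holonomy = total enclosed curvature = (-90°) + 60° = -30°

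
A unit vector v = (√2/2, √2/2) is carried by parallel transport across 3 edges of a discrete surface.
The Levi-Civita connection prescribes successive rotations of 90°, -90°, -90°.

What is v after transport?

Total rotation: 90° + (-90°) + (-90°) = -90°. Final vector: (0.7071, -0.7071)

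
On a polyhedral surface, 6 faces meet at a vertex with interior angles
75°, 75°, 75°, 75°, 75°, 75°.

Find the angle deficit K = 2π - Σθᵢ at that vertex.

Sum of angles = 450°. K = 360° - 450° = -90°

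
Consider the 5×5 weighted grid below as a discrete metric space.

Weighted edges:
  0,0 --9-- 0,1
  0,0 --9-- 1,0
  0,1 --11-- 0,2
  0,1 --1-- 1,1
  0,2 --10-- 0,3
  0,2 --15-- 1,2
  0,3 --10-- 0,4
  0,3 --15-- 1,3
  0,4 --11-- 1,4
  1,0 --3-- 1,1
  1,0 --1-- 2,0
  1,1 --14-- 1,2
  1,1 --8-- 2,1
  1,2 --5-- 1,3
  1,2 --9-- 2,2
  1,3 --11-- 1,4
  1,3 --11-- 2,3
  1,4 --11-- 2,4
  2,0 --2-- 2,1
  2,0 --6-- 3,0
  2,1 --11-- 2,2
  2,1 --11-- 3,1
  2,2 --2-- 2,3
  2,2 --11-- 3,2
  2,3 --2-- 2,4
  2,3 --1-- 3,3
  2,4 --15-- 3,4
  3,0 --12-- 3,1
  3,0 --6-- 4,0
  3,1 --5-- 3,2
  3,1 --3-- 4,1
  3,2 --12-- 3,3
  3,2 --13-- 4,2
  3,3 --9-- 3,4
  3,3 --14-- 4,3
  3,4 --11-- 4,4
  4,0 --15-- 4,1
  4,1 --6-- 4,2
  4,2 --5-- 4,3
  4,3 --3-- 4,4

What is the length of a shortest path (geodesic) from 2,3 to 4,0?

Shortest path: 2,3 → 2,2 → 2,1 → 2,0 → 3,0 → 4,0, total weight = 27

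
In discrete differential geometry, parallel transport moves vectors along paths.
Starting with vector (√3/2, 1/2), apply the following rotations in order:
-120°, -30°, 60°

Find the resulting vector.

Total rotation: (-120°) + (-30°) + 60° = -90°. Final vector: (0.5000, -0.8660)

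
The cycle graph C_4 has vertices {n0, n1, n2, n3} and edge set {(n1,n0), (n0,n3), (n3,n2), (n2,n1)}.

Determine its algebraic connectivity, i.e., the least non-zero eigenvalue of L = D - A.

The cycle graph C_n has Laplacian eigenvalues λ_k = 2 − 2cos(2πk/n), k = 0, 1, …, n−1. Here n = 4:
k=0: 2 − 2cos(0) = 0.0; k=1: 2 − 2cos(π/2) = 2.0; k=2: 2 − 2cos(π) = 4.0; k=3: 2 − 2cos(3π/2) = 2.0.
Laplacian eigenvalues: [0.0, 2.0, 2.0, 4.0]. Algebraic connectivity (smallest non-zero eigenvalue) = 2.0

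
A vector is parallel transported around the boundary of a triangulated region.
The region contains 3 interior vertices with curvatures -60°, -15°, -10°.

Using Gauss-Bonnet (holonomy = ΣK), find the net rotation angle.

Holonomy = total enclosed curvature = (-60°) + (-15°) + (-10°) = -85°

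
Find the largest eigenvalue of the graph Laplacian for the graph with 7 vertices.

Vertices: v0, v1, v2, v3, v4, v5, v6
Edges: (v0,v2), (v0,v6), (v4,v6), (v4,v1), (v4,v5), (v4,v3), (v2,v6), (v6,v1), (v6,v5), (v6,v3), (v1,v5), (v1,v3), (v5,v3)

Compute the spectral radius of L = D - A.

Degrees: deg(v0) = 2, deg(v1) = 4, deg(v2) = 2, deg(v3) = 4, deg(v4) = 4, deg(v5) = 4, deg(v6) = 6.
L = D − A with rows/columns ordered (v0, v1, v2, v3, v4, v5, v6):
  [ 2,  0, -1,  0,  0,  0, -1]
  [ 0,  4,  0, -1, -1, -1, -1]
  [-1,  0,  2,  0,  0,  0, -1]
  [ 0, -1,  0,  4, -1, -1, -1]
  [ 0, -1,  0, -1,  4, -1, -1]
  [ 0, -1,  0, -1, -1,  4, -1]
  [-1, -1, -1, -1, -1, -1,  6]
Characteristic polynomial: det(λI − L) = λ(λ − 1)(λ − 3)(λ − 5)³(λ − 7).
Roots: λ = 0; (λ − 1) = 0 ⇒ λ = 1; (λ − 3) = 0 ⇒ λ = 3; (λ − 5) = 0 ⇒ λ = 5 (multiplicity 3); (λ − 7) = 0 ⇒ λ = 7.
(Check: the roots sum (with multiplicity) to 26, matching trace L = Σdeg = 2·13 = 26.)
Laplacian eigenvalues: [0.0, 1.0, 3.0, 5.0, 5.0, 5.0, 7.0]. Largest eigenvalue (spectral radius) = 7.0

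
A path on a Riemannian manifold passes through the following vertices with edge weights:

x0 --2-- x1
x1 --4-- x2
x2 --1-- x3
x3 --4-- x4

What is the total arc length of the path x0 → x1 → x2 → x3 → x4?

Arc length = 2 + 4 + 1 + 4 = 11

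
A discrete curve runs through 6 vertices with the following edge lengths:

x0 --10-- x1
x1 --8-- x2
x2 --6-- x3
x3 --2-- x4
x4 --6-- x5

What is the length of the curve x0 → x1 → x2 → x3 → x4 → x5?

Arc length = 10 + 8 + 6 + 2 + 6 = 32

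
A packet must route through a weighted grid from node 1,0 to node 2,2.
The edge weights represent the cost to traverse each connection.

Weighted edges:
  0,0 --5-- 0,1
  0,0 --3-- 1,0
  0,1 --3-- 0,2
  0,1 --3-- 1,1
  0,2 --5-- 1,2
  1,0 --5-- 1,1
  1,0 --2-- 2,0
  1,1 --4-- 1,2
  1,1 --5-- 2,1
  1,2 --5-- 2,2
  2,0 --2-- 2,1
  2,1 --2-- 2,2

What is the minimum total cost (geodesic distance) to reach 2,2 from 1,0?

Shortest path: 1,0 → 2,0 → 2,1 → 2,2, total weight = 6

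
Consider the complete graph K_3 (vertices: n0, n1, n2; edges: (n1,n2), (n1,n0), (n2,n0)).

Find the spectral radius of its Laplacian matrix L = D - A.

For the complete graph K_n, L = nI − J (J = all-ones matrix). J has eigenvalues n (once, eigenvector 𝟙) and 0 (multiplicity n−1), so L has eigenvalues 0 (once) and n (multiplicity n−1). Here n = 3: eigenvalue 0 once and 3 with multiplicity 2.
Laplacian eigenvalues: [0.0, 3.0, 3.0]. Largest eigenvalue (spectral radius) = 3.0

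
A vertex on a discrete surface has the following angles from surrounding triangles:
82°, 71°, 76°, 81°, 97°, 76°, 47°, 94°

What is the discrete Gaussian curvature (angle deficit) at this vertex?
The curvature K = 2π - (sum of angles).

Sum of angles = 624°. K = 360° - 624° = -264° = -22π/15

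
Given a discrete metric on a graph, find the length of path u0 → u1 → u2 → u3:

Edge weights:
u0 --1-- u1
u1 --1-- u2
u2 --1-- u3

Arc length = 1 + 1 + 1 = 3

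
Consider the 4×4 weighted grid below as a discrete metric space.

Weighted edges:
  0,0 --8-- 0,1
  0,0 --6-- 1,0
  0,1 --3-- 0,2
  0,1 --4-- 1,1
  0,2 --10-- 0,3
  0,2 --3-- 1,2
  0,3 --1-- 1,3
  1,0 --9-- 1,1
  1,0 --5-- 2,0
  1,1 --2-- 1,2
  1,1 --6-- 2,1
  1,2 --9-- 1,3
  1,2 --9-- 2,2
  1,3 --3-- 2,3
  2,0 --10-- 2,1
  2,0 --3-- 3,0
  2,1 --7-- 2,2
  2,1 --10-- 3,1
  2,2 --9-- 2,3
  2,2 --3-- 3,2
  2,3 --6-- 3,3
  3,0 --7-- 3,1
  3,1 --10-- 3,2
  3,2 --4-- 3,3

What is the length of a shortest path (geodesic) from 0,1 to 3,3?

Shortest path: 0,1 → 0,2 → 1,2 → 2,2 → 3,2 → 3,3, total weight = 22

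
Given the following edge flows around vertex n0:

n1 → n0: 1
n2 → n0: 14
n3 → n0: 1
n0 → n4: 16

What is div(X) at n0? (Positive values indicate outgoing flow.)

Divergence = sum of outgoing flows = (-1) + (-14) + (-1) + 16 = 0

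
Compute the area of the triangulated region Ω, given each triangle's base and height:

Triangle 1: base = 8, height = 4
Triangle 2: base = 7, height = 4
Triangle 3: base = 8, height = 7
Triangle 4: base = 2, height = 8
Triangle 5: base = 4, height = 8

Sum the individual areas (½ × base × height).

(1/2)×8×4 + (1/2)×7×4 + (1/2)×8×7 + (1/2)×2×8 + (1/2)×4×8 = 82.0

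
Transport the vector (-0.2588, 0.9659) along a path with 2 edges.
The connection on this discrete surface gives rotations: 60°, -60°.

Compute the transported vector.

Total rotation: 60° + (-60°) = 0°. Final vector: (-0.2588, 0.9659)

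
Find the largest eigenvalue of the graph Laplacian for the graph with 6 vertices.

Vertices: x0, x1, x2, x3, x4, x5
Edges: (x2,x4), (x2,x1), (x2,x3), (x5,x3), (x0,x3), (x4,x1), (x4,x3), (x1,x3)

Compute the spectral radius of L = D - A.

Degrees: deg(x0) = 1, deg(x1) = 3, deg(x2) = 3, deg(x3) = 5, deg(x4) = 3, deg(x5) = 1.
L = D − A with rows/columns ordered (x0, x1, x2, x3, x4, x5):
  [ 1,  0,  0, -1,  0,  0]
  [ 0,  3, -1, -1, -1,  0]
  [ 0, -1,  3, -1, -1,  0]
  [-1, -1, -1,  5, -1, -1]
  [ 0, -1, -1, -1,  3,  0]
  [ 0,  0,  0, -1,  0,  1]
Characteristic polynomial: det(λI − L) = λ(λ − 1)²(λ − 4)²(λ − 6).
Roots: λ = 0; (λ − 1) = 0 ⇒ λ = 1 (multiplicity 2); (λ − 4) = 0 ⇒ λ = 4 (multiplicity 2); (λ − 6) = 0 ⇒ λ = 6.
(Check: the roots sum (with multiplicity) to 16, matching trace L = Σdeg = 2·8 = 16.)
Laplacian eigenvalues: [0.0, 1.0, 1.0, 4.0, 4.0, 6.0]. Largest eigenvalue (spectral radius) = 6.0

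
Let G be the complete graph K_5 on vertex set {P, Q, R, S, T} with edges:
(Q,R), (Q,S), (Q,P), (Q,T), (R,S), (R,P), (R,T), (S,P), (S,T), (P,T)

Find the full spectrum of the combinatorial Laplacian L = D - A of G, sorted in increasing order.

For the complete graph K_n, L = nI − J (J = all-ones matrix). J has eigenvalues n (once, eigenvector 𝟙) and 0 (multiplicity n−1), so L has eigenvalues 0 (once) and n (multiplicity n−1). Here n = 5: eigenvalue 0 once and 5 with multiplicity 4.
Laplacian eigenvalues (increasing order): [0.0, 5.0, 5.0, 5.0, 5.0]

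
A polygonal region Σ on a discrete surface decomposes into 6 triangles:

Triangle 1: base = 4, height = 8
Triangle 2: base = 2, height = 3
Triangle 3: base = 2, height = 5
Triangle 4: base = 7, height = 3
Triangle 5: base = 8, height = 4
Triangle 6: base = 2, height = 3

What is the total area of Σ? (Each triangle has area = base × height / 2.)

(1/2)×4×8 + (1/2)×2×3 + (1/2)×2×5 + (1/2)×7×3 + (1/2)×8×4 + (1/2)×2×3 = 53.5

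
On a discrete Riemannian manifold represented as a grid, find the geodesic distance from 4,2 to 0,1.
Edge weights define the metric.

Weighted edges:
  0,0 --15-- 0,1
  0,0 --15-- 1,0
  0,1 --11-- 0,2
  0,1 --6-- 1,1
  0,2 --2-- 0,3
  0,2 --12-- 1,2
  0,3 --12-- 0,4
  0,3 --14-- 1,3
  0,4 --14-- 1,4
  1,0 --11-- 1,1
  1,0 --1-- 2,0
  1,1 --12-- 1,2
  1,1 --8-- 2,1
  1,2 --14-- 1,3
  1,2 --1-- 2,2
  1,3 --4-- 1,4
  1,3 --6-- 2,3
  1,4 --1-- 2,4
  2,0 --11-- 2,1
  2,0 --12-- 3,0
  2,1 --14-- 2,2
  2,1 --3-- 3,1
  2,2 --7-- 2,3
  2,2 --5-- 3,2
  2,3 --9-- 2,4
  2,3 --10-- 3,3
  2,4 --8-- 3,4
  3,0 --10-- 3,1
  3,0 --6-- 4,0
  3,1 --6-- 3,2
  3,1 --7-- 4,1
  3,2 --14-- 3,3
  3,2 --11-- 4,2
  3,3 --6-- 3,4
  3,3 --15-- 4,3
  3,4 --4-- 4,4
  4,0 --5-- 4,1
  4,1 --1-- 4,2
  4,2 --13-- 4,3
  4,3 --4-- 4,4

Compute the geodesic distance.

Shortest path: 4,2 → 4,1 → 3,1 → 2,1 → 1,1 → 0,1, total weight = 25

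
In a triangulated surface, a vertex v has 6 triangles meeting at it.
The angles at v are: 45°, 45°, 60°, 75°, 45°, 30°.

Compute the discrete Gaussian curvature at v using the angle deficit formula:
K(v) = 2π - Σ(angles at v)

Sum of angles = 300°. K = 360° - 300° = 60° = π/3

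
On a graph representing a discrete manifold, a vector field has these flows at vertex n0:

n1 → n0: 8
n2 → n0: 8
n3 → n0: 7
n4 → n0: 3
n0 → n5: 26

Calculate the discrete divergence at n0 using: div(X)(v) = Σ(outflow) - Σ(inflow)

Divergence = sum of outgoing flows = (-8) + (-8) + (-7) + (-3) + 26 = 0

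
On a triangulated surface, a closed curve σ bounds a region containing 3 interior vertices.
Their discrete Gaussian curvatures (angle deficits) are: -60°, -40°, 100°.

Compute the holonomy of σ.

Holonomy = total enclosed curvature = (-60°) + (-40°) + 100° = 0°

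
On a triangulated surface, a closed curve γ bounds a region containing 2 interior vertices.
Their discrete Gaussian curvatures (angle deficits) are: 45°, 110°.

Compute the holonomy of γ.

Holonomy = total enclosed curvature = 45° + 110° = 155°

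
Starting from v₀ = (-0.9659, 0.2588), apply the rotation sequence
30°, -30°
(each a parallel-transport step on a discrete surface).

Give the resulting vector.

Total rotation: 30° + (-30°) = 0°. Final vector: (-0.9659, 0.2588)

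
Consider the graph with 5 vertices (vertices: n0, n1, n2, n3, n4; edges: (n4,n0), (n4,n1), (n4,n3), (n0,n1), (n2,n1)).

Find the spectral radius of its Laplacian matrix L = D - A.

Degrees: deg(n0) = 2, deg(n1) = 3, deg(n2) = 1, deg(n3) = 1, deg(n4) = 3.
L = D − A with rows/columns ordered (n0, n1, n2, n3, n4):
  [ 2, -1,  0,  0, -1]
  [-1,  3, -1,  0, -1]
  [ 0, -1,  1,  0,  0]
  [ 0,  0,  0,  1, -1]
  [-1, -1,  0, -1,  3]
Characteristic polynomial: det(λI − L) = λ(λ² − 5λ + 3)(λ² − 5λ + 5).
Roots: λ = 0; (λ² − 5λ + 3) = 0 ⇒ λ = (5 ± √13)/2 ≈ 0.6972, 4.3028; (λ² − 5λ + 5) = 0 ⇒ λ = (5 ± √5)/2 ≈ 1.382, 3.618.
(Check: the roots sum (with multiplicity) to 10, matching trace L = Σdeg = 2·5 = 10.)
Laplacian eigenvalues: [0.0, 0.6972, 1.382, 3.618, 4.3028]. Largest eigenvalue (spectral radius) = 4.3028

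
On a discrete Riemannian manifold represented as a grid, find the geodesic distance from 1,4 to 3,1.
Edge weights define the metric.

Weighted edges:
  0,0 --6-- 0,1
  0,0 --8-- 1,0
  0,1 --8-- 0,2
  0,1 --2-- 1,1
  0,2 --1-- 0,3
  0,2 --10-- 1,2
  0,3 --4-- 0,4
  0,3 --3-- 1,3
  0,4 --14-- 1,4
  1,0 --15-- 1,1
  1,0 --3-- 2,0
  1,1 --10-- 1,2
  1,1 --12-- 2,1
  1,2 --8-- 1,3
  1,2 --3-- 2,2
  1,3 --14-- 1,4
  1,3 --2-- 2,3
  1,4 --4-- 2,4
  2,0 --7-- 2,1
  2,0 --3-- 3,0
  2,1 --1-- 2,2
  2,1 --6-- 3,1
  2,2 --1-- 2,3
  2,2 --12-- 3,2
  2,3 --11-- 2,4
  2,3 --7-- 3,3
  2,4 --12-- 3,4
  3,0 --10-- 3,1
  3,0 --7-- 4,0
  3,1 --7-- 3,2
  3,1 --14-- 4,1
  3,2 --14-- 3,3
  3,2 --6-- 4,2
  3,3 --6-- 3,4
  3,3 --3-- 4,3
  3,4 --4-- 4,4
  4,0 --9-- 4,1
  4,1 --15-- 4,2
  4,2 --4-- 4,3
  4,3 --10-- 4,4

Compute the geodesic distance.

Shortest path: 1,4 → 2,4 → 2,3 → 2,2 → 2,1 → 3,1, total weight = 23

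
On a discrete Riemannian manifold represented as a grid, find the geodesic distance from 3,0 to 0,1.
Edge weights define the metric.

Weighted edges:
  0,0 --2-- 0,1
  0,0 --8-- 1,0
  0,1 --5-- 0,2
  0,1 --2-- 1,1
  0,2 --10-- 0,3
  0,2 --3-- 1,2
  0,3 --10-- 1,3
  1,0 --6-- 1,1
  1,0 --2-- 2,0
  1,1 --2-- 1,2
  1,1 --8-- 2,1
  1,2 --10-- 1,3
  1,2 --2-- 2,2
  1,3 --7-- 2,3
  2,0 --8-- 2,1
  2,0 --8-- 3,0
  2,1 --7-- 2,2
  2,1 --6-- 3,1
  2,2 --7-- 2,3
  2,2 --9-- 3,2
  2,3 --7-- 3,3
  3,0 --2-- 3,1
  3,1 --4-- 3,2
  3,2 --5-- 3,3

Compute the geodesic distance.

Shortest path: 3,0 → 3,1 → 2,1 → 1,1 → 0,1, total weight = 18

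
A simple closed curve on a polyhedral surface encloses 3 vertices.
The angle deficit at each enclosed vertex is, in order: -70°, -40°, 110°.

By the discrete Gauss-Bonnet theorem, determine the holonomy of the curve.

Holonomy = total enclosed curvature = (-70°) + (-40°) + 110° = 0°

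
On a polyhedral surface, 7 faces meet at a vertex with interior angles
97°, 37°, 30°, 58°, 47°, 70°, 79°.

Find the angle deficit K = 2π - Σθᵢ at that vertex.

Sum of angles = 418°. K = 360° - 418° = -58° = -29π/90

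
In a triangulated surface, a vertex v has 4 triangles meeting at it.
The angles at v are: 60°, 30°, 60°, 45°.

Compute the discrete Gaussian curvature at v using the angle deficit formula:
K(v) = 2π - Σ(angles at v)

Sum of angles = 195°. K = 360° - 195° = 165°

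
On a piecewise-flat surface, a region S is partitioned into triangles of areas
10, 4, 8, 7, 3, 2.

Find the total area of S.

10 + 4 + 8 + 7 + 3 + 2 = 34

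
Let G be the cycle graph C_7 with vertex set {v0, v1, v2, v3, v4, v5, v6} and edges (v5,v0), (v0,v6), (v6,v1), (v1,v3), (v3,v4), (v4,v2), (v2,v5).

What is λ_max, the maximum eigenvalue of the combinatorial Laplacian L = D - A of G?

The cycle graph C_n has Laplacian eigenvalues λ_k = 2 − 2cos(2πk/n), k = 0, 1, …, n−1. Here n = 7:
k=0: 2 − 2cos(0) = 0.0; k=1: 2 − 2cos(2π/7) = 0.753; k=2: 2 − 2cos(4π/7) = 2.445; k=3: 2 − 2cos(6π/7) = 3.8019; k=4: 2 − 2cos(8π/7) = 3.8019; k=5: 2 − 2cos(10π/7) = 2.445; k=6: 2 − 2cos(12π/7) = 0.753.
Laplacian eigenvalues: [0.0, 0.753, 0.753, 2.445, 2.445, 3.8019, 3.8019]. Largest eigenvalue (spectral radius) = 3.8019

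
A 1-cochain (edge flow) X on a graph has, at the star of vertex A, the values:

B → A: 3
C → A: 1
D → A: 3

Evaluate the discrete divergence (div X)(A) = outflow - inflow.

Divergence = sum of outgoing flows = (-3) + (-1) + (-3) = -7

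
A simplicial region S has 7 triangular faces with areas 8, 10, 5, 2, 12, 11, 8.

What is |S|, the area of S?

8 + 10 + 5 + 2 + 12 + 11 + 8 = 56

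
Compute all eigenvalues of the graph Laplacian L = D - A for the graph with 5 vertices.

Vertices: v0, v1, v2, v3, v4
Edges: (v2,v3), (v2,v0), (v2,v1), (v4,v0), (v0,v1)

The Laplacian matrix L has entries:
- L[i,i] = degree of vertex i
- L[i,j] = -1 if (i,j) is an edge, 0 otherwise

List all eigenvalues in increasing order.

Degrees: deg(v0) = 3, deg(v1) = 2, deg(v2) = 3, deg(v3) = 1, deg(v4) = 1.
L = D − A with rows/columns ordered (v0, v1, v2, v3, v4):
  [ 3, -1, -1,  0, -1]
  [-1,  2, -1,  0,  0]
  [-1, -1,  3, -1,  0]
  [ 0,  0, -1,  1,  0]
  [-1,  0,  0,  0,  1]
Characteristic polynomial: det(λI − L) = λ(λ² − 5λ + 3)(λ² − 5λ + 5).
Roots: λ = 0; (λ² − 5λ + 3) = 0 ⇒ λ = (5 ± √13)/2 ≈ 0.6972, 4.3028; (λ² − 5λ + 5) = 0 ⇒ λ = (5 ± √5)/2 ≈ 1.382, 3.618.
(Check: the roots sum (with multiplicity) to 10, matching trace L = Σdeg = 2·5 = 10.)
Laplacian eigenvalues (increasing order): [0.0, 0.6972, 1.382, 3.618, 4.3028]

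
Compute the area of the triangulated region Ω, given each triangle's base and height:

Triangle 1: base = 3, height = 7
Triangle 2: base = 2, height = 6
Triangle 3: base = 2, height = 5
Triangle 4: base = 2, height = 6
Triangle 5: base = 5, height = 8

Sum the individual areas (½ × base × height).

(1/2)×3×7 + (1/2)×2×6 + (1/2)×2×5 + (1/2)×2×6 + (1/2)×5×8 = 47.5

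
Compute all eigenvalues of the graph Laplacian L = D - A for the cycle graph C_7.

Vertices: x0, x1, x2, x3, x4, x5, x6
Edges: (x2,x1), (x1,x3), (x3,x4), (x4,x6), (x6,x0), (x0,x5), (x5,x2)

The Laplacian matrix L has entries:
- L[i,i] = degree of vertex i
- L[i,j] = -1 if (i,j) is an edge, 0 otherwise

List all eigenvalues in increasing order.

The cycle graph C_n has Laplacian eigenvalues λ_k = 2 − 2cos(2πk/n), k = 0, 1, …, n−1. Here n = 7:
k=0: 2 − 2cos(0) = 0.0; k=1: 2 − 2cos(2π/7) = 0.753; k=2: 2 − 2cos(4π/7) = 2.445; k=3: 2 − 2cos(6π/7) = 3.8019; k=4: 2 − 2cos(8π/7) = 3.8019; k=5: 2 − 2cos(10π/7) = 2.445; k=6: 2 − 2cos(12π/7) = 0.753.
Laplacian eigenvalues (increasing order): [0.0, 0.753, 0.753, 2.445, 2.445, 3.8019, 3.8019]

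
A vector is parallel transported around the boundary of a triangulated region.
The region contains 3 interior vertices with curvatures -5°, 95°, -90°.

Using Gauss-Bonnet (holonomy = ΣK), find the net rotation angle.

Holonomy = total enclosed curvature = (-5°) + 95° + (-90°) = 0°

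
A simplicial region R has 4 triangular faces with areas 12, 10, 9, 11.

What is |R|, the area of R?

12 + 10 + 9 + 11 = 42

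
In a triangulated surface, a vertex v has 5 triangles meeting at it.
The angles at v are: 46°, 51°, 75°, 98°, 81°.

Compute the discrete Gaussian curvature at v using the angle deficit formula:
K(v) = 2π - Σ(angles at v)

Sum of angles = 351°. K = 360° - 351° = 9° = π/20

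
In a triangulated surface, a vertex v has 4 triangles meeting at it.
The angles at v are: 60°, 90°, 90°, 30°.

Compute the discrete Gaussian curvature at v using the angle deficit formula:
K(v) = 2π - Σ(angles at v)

Sum of angles = 270°. K = 360° - 270° = 90°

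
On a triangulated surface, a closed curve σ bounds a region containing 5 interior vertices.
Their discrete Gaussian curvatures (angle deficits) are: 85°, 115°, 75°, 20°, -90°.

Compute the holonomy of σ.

Holonomy = total enclosed curvature = 85° + 115° + 75° + 20° + (-90°) = 205°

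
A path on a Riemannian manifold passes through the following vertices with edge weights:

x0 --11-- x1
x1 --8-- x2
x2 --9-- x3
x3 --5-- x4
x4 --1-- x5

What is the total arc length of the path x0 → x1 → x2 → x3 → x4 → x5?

Arc length = 11 + 8 + 9 + 5 + 1 = 34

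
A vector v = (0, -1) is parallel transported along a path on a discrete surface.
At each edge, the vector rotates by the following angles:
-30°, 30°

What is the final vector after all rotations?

Total rotation: (-30°) + 30° = 0°. Final vector: (0, -1)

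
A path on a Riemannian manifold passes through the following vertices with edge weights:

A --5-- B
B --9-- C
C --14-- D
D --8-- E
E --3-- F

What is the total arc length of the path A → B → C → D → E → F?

Arc length = 5 + 9 + 14 + 8 + 3 = 39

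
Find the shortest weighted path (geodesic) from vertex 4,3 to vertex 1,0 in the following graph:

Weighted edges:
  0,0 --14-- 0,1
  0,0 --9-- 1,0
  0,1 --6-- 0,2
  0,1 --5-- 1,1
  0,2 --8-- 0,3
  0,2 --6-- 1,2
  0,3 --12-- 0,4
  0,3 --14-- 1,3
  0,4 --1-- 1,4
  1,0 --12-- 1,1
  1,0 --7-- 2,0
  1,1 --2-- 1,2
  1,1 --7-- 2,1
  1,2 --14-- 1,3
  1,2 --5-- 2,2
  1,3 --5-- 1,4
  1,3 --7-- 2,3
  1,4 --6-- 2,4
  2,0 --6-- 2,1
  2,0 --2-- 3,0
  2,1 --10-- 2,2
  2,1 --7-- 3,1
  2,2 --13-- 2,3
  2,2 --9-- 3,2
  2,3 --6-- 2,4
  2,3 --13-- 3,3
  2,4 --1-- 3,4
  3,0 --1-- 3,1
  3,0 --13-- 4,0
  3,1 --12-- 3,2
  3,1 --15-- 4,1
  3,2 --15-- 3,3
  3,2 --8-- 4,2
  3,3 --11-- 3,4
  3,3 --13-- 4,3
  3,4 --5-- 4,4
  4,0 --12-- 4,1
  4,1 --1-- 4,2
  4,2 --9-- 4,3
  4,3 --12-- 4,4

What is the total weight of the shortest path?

Shortest path: 4,3 → 4,2 → 4,1 → 3,1 → 3,0 → 2,0 → 1,0, total weight = 35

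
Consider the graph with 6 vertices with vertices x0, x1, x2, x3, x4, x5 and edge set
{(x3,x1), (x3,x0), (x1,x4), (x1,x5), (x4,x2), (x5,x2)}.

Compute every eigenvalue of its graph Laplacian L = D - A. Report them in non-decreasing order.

Degrees: deg(x0) = 1, deg(x1) = 3, deg(x2) = 2, deg(x3) = 2, deg(x4) = 2, deg(x5) = 2.
L = D − A with rows/columns ordered (x0, x1, x2, x3, x4, x5):
  [ 1,  0,  0, -1,  0,  0]
  [ 0,  3,  0, -1, -1, -1]
  [ 0,  0,  2,  0, -1, -1]
  [-1, -1,  0,  2,  0,  0]
  [ 0, -1, -1,  0,  2,  0]
  [ 0, -1, -1,  0,  0,  2]
Characteristic polynomial: det(λI − L) = λ(λ² − 5λ + 2)(λ − 2)²(λ − 3).
Roots: λ = 0; (λ² − 5λ + 2) = 0 ⇒ λ = (5 ± √17)/2 ≈ 0.4384, 4.5616; (λ − 2) = 0 ⇒ λ = 2 (multiplicity 2); (λ − 3) = 0 ⇒ λ = 3.
(Check: the roots sum (with multiplicity) to 12, matching trace L = Σdeg = 2·6 = 12.)
Laplacian eigenvalues (increasing order): [0.0, 0.4384, 2.0, 2.0, 3.0, 4.5616]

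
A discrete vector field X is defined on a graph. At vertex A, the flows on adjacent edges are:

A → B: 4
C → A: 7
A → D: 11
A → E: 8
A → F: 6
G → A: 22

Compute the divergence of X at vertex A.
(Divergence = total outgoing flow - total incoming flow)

Divergence = sum of outgoing flows = 4 + (-7) + 11 + 8 + 6 + (-22) = 0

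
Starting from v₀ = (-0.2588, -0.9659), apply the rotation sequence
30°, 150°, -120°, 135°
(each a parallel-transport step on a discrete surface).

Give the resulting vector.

Total rotation: 30° + 150° + (-120°) + 135° = 195° ≡ -165° (mod 360°). Final vector: (0, 1)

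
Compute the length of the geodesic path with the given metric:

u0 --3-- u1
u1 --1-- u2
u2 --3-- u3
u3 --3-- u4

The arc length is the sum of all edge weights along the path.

Arc length = 3 + 1 + 3 + 3 = 10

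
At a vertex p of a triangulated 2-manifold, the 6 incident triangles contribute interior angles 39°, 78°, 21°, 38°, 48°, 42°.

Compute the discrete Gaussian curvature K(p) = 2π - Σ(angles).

Sum of angles = 266°. K = 360° - 266° = 94° = 47π/90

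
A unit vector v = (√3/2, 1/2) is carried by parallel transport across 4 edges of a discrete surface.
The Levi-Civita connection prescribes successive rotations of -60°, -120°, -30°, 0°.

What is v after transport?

Total rotation: (-60°) + (-120°) + (-30°) + 0° = -210° ≡ 150° (mod 360°). Final vector: (-1, 0)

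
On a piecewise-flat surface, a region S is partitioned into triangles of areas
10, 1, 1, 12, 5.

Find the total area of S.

10 + 1 + 1 + 12 + 5 = 29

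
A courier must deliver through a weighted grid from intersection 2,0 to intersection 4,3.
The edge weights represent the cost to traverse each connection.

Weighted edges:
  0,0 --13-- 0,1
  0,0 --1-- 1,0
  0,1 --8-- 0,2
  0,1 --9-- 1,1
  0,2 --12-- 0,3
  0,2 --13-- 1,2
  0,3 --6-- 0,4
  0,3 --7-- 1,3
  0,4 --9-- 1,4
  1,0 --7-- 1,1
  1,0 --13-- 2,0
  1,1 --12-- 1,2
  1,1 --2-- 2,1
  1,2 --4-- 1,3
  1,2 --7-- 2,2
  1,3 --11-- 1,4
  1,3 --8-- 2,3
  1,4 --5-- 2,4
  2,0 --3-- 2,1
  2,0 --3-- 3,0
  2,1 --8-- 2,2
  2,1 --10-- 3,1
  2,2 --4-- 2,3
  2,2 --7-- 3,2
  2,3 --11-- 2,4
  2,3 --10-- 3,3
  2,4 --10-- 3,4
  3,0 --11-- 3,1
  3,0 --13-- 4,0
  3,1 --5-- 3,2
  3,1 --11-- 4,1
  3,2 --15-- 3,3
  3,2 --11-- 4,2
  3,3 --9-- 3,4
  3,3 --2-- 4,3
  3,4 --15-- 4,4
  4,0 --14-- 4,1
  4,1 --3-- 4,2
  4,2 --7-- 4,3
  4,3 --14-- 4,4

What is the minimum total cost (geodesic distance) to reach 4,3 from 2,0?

Shortest path: 2,0 → 2,1 → 2,2 → 2,3 → 3,3 → 4,3, total weight = 27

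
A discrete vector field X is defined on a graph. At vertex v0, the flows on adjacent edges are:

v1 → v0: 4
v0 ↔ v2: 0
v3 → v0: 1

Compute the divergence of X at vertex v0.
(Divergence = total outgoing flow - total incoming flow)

Divergence = sum of outgoing flows = (-4) + 0 + (-1) = -5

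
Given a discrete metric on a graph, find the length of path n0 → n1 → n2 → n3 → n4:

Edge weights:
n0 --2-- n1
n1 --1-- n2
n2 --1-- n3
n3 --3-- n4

Arc length = 2 + 1 + 1 + 3 = 7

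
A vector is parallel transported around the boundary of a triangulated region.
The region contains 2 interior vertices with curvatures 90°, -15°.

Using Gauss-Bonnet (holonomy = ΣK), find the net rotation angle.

Holonomy = total enclosed curvature = 90° + (-15°) = 75°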